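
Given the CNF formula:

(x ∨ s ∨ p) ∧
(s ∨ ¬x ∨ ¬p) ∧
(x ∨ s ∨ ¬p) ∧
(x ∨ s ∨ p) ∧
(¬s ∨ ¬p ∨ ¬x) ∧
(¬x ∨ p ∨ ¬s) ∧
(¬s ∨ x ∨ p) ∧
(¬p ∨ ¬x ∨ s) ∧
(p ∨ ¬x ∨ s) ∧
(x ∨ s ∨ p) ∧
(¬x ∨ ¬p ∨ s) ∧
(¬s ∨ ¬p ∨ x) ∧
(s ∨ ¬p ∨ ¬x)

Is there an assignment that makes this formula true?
No

No, the formula is not satisfiable.

No assignment of truth values to the variables can make all 13 clauses true simultaneously.

The formula is UNSAT (unsatisfiable).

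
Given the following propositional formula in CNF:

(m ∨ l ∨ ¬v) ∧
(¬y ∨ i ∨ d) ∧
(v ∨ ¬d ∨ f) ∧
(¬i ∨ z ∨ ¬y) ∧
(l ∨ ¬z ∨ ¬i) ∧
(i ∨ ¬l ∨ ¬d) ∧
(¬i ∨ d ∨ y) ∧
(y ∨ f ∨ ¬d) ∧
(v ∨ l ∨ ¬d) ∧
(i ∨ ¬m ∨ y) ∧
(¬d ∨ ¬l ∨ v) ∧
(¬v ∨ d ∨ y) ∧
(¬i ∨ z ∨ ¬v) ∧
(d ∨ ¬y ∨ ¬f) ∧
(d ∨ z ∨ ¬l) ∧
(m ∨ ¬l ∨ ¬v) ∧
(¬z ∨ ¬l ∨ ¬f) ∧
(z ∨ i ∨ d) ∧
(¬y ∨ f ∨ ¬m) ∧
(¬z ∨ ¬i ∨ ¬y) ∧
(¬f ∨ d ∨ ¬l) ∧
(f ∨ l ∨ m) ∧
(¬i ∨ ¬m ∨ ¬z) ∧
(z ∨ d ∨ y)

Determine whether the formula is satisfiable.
Yes

Yes, the formula is satisfiable.

One satisfying assignment is: l=False, y=False, i=False, m=False, z=True, v=False, f=True, d=False

Verification: With this assignment, all 24 clauses evaluate to true.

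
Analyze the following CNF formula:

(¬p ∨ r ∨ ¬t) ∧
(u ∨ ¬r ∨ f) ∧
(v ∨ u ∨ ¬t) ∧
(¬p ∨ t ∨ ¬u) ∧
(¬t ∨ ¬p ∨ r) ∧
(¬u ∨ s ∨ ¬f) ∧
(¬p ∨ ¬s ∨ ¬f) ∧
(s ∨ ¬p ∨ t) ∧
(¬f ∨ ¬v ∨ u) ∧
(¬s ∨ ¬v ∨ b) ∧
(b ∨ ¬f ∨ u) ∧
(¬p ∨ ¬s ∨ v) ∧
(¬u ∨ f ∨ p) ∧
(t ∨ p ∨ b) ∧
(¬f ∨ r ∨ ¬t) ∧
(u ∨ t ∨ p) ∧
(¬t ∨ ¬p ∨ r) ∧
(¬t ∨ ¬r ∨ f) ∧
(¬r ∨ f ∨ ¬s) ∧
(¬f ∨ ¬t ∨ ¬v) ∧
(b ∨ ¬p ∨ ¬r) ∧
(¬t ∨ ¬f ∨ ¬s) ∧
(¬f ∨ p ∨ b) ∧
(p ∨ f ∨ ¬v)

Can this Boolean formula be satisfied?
Yes

Yes, the formula is satisfiable.

One satisfying assignment is: s=True, t=False, r=False, p=False, b=True, v=False, f=True, u=True

Verification: With this assignment, all 24 clauses evaluate to true.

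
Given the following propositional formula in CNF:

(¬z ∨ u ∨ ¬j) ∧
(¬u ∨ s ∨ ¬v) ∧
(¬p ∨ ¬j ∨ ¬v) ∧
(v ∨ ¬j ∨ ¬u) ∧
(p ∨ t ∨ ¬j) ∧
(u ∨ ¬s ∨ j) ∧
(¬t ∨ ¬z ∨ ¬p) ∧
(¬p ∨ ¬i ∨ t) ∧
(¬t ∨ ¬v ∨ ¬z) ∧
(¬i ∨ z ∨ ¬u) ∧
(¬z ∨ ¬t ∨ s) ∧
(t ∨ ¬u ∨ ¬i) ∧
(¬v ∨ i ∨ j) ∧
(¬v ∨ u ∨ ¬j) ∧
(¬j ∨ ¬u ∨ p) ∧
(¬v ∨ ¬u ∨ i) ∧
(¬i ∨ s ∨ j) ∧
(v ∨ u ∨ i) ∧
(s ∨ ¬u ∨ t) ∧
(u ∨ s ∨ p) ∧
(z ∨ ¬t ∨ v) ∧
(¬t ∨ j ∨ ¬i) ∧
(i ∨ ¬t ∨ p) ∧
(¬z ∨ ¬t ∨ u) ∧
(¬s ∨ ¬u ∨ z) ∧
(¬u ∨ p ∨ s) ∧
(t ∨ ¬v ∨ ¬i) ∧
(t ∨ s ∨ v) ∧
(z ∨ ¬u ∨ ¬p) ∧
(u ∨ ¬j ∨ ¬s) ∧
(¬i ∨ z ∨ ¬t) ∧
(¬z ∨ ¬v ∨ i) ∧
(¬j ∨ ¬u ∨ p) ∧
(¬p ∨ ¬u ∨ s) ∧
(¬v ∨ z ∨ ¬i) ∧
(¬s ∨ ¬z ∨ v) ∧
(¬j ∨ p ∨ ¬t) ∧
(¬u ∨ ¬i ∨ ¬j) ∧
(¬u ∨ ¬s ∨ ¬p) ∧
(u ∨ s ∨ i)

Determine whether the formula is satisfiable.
No

No, the formula is not satisfiable.

No assignment of truth values to the variables can make all 40 clauses true simultaneously.

The formula is UNSAT (unsatisfiable).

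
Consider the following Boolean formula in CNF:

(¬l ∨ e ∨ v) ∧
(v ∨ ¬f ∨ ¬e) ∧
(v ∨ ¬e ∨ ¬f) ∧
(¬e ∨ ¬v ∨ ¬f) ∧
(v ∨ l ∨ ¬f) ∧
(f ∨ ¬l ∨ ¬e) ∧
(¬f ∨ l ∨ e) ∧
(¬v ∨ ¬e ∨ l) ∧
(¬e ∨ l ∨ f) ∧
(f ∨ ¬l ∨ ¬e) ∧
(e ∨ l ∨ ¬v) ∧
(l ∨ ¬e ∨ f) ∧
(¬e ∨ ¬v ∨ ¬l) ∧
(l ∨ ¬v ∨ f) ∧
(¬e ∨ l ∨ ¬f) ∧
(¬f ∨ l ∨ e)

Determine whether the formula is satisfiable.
Yes

Yes, the formula is satisfiable.

One satisfying assignment is: l=False, e=False, f=False, v=False

Verification: With this assignment, all 16 clauses evaluate to true.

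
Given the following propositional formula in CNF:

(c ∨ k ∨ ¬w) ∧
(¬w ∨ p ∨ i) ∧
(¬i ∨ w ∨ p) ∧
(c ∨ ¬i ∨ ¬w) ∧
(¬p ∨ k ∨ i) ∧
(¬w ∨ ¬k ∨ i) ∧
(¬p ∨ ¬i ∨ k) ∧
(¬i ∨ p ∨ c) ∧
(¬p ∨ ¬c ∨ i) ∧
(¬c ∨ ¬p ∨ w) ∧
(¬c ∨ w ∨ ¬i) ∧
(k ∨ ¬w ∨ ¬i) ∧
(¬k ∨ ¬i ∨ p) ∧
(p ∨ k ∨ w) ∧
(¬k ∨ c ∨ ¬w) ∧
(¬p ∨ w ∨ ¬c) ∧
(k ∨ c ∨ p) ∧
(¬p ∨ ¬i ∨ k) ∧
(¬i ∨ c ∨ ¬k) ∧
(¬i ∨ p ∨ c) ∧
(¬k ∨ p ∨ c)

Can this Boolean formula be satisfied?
Yes

Yes, the formula is satisfiable.

One satisfying assignment is: w=False, p=False, k=True, i=False, c=True

Verification: With this assignment, all 21 clauses evaluate to true.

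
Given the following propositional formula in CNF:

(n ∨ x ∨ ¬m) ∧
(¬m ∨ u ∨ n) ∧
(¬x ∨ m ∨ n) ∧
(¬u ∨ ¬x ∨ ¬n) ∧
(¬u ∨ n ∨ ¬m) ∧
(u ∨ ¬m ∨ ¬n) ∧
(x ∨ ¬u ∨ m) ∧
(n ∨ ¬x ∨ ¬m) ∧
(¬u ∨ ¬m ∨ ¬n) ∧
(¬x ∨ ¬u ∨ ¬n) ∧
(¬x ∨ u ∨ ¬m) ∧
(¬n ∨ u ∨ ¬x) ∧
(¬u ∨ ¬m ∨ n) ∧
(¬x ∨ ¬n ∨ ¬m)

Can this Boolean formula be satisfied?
Yes

Yes, the formula is satisfiable.

One satisfying assignment is: m=False, x=False, n=False, u=False

Verification: With this assignment, all 14 clauses evaluate to true.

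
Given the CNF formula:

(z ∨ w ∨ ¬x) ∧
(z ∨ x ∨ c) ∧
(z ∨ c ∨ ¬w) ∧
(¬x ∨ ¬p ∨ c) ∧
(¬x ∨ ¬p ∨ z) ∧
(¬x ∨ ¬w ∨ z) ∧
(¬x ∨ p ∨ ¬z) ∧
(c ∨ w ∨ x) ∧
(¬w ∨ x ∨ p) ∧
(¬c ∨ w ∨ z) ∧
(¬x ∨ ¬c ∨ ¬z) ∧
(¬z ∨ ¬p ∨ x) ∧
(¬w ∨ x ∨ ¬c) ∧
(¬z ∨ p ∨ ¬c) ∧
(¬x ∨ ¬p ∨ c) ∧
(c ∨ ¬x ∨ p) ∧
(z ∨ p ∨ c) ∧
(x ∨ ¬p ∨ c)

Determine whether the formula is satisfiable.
No

No, the formula is not satisfiable.

No assignment of truth values to the variables can make all 18 clauses true simultaneously.

The formula is UNSAT (unsatisfiable).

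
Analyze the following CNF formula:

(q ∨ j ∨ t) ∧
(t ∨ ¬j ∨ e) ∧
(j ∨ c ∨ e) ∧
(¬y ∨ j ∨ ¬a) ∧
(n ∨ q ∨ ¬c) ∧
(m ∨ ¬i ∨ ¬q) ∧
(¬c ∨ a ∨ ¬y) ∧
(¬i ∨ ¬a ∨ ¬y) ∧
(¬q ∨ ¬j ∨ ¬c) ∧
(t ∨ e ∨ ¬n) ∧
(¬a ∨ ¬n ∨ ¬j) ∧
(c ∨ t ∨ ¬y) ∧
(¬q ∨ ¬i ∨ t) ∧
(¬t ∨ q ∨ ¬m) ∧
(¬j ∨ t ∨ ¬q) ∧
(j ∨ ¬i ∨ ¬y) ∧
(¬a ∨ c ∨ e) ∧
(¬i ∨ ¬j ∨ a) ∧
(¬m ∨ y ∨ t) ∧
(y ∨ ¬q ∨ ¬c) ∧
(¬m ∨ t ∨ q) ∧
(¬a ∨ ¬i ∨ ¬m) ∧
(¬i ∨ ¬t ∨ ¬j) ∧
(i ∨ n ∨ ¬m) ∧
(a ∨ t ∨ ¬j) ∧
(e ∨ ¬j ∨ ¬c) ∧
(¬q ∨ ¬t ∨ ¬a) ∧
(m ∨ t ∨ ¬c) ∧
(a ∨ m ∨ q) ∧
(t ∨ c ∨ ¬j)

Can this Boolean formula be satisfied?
Yes

Yes, the formula is satisfiable.

One satisfying assignment is: m=False, n=False, y=False, t=True, j=True, q=True, c=False, a=False, e=False, i=False

Verification: With this assignment, all 30 clauses evaluate to true.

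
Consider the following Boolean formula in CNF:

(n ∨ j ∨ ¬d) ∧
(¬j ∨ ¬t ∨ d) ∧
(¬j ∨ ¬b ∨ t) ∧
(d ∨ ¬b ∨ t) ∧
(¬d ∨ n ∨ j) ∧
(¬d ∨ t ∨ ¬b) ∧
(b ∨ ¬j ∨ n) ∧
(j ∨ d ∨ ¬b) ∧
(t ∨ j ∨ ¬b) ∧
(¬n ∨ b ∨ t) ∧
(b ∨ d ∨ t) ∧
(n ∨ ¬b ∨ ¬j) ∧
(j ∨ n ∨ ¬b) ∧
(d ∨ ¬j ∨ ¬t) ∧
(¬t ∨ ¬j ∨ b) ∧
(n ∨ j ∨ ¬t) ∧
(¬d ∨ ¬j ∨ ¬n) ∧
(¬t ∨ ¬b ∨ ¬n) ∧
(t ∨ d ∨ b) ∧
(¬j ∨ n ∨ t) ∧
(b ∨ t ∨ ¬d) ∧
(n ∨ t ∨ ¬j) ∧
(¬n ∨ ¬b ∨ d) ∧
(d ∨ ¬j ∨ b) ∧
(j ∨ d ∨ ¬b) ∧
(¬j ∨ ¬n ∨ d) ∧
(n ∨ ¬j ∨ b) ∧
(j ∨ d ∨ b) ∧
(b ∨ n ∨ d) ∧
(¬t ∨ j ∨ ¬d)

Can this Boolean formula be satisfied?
No

No, the formula is not satisfiable.

No assignment of truth values to the variables can make all 30 clauses true simultaneously.

The formula is UNSAT (unsatisfiable).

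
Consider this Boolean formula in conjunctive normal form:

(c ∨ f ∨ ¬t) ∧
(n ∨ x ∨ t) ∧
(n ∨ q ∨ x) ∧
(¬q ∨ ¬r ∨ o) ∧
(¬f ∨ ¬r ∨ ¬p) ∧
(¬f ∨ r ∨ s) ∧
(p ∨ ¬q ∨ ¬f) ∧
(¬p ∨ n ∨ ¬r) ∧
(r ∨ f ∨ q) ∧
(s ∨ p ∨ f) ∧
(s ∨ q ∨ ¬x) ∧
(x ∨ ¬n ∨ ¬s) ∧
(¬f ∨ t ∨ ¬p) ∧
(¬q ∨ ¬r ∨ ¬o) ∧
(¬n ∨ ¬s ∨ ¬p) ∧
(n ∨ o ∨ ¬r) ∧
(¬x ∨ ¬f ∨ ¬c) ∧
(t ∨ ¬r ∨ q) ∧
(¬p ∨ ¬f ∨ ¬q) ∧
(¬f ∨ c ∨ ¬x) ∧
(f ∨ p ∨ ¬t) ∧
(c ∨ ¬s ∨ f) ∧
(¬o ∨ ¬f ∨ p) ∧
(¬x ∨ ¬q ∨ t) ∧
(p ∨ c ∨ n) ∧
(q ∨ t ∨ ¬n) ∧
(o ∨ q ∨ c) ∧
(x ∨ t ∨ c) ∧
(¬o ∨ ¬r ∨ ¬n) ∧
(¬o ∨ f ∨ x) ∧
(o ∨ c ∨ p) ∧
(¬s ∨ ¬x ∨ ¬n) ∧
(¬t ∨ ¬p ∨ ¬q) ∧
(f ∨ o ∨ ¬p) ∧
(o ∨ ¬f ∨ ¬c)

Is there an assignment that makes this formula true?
No

No, the formula is not satisfiable.

No assignment of truth values to the variables can make all 35 clauses true simultaneously.

The formula is UNSAT (unsatisfiable).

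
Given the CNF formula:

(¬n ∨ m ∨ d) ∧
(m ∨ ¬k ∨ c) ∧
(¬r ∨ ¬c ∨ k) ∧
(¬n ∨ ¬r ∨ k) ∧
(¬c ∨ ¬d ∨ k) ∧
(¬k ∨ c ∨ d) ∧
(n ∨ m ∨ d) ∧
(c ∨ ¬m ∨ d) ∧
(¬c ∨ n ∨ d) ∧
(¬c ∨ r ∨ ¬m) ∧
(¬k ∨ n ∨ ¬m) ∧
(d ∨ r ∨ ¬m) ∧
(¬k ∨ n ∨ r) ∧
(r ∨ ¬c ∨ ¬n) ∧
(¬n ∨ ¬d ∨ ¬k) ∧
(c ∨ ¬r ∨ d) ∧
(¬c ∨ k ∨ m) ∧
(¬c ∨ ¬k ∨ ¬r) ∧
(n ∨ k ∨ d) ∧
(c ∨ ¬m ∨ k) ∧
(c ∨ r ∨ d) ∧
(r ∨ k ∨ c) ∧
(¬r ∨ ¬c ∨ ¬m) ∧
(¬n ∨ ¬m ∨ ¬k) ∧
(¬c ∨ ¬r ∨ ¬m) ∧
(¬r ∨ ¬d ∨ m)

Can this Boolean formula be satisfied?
No

No, the formula is not satisfiable.

No assignment of truth values to the variables can make all 26 clauses true simultaneously.

The formula is UNSAT (unsatisfiable).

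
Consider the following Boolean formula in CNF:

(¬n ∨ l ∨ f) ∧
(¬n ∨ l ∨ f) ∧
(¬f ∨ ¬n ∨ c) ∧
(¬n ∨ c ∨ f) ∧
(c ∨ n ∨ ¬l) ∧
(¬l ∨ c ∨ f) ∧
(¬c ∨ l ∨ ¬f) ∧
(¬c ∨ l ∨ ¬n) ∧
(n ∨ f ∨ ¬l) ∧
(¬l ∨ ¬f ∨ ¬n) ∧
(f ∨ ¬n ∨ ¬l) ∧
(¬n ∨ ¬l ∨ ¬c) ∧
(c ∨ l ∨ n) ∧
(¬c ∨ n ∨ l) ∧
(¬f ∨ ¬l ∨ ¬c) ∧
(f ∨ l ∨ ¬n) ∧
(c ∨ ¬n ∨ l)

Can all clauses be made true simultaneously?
No

No, the formula is not satisfiable.

No assignment of truth values to the variables can make all 17 clauses true simultaneously.

The formula is UNSAT (unsatisfiable).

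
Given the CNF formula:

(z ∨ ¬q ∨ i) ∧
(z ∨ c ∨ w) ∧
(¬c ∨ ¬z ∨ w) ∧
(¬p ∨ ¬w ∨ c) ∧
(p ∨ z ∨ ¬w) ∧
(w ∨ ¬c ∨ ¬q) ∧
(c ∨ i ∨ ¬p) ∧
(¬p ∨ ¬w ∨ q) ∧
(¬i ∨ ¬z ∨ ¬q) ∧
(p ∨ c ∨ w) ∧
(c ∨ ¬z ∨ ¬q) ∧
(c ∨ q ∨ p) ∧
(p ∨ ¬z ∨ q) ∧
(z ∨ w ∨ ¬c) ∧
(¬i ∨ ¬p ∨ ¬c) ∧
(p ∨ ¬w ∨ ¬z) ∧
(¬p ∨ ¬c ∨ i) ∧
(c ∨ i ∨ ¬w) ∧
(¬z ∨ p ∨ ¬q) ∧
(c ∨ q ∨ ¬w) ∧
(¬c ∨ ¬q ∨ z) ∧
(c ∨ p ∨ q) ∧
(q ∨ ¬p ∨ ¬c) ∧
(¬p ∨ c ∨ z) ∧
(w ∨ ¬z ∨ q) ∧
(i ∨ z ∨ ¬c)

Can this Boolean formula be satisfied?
No

No, the formula is not satisfiable.

No assignment of truth values to the variables can make all 26 clauses true simultaneously.

The formula is UNSAT (unsatisfiable).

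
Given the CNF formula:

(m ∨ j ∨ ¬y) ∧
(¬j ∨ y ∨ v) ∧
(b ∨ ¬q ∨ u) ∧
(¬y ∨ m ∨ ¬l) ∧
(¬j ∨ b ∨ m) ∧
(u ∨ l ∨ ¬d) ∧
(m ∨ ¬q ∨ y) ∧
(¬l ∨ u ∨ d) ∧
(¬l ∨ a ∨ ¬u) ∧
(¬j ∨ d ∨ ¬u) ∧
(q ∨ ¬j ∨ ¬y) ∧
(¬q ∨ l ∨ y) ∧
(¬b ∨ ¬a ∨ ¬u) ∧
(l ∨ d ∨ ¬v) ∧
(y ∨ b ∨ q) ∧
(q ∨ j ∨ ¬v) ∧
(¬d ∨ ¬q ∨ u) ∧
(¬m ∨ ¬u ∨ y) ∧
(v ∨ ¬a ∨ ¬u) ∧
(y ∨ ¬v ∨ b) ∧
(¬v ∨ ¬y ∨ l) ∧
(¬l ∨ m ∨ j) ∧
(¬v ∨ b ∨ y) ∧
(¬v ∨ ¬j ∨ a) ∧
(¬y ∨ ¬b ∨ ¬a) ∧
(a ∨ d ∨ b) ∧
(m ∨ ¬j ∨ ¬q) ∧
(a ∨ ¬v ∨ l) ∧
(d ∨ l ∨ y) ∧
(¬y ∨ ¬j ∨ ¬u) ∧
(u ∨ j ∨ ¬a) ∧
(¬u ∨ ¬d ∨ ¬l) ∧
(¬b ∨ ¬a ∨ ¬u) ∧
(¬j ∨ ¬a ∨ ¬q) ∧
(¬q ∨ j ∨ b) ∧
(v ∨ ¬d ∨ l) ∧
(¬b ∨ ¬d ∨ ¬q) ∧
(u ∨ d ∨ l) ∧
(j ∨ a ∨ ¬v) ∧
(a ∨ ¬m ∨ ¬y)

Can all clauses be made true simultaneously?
Yes

Yes, the formula is satisfiable.

One satisfying assignment is: a=True, j=True, b=True, q=False, y=False, l=True, u=False, d=True, v=True, m=False

Verification: With this assignment, all 40 clauses evaluate to true.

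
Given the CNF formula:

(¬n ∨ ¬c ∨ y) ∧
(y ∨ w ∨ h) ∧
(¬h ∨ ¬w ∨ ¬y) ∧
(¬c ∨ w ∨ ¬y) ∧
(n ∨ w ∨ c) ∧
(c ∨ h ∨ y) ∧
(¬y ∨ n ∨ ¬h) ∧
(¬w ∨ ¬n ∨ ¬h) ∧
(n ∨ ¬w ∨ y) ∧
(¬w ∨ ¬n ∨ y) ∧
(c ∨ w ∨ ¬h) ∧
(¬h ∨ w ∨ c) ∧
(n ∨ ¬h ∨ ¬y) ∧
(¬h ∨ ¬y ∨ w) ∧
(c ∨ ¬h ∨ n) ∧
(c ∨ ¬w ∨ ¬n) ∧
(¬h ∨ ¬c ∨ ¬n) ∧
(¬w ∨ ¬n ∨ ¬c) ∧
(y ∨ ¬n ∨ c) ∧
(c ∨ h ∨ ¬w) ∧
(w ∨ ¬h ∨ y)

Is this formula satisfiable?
Yes

Yes, the formula is satisfiable.

One satisfying assignment is: n=False, h=False, w=True, c=True, y=True

Verification: With this assignment, all 21 clauses evaluate to true.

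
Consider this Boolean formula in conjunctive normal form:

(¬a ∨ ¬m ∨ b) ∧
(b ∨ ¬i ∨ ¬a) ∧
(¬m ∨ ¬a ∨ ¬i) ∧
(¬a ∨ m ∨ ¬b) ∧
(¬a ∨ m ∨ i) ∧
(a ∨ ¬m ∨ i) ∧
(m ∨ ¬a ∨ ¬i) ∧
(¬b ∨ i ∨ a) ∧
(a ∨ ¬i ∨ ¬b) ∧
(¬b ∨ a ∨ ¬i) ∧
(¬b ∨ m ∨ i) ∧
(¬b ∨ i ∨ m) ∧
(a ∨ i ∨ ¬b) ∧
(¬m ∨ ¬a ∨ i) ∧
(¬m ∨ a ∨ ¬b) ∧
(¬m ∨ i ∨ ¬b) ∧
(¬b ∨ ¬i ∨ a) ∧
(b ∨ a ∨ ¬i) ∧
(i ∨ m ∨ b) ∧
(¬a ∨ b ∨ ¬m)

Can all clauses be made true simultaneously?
No

No, the formula is not satisfiable.

No assignment of truth values to the variables can make all 20 clauses true simultaneously.

The formula is UNSAT (unsatisfiable).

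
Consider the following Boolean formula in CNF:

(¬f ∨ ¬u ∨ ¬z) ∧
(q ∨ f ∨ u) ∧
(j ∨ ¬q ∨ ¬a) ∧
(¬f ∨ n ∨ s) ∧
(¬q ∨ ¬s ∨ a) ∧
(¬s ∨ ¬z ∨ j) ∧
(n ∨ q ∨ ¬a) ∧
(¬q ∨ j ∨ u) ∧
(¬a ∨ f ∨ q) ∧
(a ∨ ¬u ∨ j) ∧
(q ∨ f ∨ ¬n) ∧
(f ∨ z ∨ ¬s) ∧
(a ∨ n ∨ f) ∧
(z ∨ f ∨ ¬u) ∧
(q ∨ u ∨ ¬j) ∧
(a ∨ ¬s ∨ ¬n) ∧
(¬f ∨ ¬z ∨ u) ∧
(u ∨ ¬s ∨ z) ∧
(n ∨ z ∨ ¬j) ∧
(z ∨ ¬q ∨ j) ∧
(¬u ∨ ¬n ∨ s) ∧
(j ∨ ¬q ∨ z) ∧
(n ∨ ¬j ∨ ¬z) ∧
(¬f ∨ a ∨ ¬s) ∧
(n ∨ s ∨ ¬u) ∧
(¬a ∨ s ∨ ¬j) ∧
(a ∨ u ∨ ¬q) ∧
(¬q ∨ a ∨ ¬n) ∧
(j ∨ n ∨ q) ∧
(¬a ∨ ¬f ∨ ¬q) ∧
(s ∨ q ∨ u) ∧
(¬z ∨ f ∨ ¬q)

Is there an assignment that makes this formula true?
Yes

Yes, the formula is satisfiable.

One satisfying assignment is: f=True, j=False, z=False, s=True, u=True, n=True, q=False, a=True

Verification: With this assignment, all 32 clauses evaluate to true.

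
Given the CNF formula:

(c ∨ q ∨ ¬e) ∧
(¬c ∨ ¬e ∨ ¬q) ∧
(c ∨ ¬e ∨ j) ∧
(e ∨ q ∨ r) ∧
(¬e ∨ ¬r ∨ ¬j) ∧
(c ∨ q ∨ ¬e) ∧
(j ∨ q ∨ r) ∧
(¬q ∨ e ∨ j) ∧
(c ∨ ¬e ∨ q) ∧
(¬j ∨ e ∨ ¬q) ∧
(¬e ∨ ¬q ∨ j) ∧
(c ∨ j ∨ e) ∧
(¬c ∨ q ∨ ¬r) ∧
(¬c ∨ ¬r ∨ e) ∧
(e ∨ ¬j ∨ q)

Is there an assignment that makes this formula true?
Yes

Yes, the formula is satisfiable.

One satisfying assignment is: r=False, c=False, j=True, q=True, e=True

Verification: With this assignment, all 15 clauses evaluate to true.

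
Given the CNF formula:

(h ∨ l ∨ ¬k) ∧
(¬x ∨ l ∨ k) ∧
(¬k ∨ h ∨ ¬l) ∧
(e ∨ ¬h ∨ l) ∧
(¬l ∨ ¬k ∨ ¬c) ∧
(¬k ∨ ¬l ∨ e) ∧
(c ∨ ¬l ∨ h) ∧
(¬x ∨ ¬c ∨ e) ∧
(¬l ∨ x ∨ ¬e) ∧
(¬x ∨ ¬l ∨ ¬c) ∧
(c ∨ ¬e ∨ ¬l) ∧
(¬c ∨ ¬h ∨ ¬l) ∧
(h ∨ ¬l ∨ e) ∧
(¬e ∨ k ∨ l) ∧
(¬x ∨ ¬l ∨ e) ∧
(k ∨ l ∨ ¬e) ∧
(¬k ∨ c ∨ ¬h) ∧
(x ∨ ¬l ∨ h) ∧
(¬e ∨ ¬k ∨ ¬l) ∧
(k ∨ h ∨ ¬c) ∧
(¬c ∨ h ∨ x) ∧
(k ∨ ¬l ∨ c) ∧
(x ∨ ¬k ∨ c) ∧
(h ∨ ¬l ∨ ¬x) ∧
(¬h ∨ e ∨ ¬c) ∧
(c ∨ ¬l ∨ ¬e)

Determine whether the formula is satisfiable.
Yes

Yes, the formula is satisfiable.

One satisfying assignment is: x=False, h=False, c=False, e=False, k=False, l=False

Verification: With this assignment, all 26 clauses evaluate to true.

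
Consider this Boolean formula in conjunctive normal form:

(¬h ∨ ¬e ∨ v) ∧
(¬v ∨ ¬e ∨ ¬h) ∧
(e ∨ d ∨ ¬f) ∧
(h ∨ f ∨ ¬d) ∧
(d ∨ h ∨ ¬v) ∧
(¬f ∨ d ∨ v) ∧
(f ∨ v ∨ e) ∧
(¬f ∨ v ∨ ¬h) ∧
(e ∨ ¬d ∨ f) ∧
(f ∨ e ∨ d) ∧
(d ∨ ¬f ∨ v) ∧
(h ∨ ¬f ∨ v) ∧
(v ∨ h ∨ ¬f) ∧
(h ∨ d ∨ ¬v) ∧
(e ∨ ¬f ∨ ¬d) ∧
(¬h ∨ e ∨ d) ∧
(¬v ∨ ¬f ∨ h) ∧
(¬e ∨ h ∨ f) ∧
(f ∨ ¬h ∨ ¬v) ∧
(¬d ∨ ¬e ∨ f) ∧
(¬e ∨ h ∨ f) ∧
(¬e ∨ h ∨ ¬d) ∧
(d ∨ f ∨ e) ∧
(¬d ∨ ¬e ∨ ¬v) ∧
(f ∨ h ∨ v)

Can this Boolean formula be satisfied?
No

No, the formula is not satisfiable.

No assignment of truth values to the variables can make all 25 clauses true simultaneously.

The formula is UNSAT (unsatisfiable).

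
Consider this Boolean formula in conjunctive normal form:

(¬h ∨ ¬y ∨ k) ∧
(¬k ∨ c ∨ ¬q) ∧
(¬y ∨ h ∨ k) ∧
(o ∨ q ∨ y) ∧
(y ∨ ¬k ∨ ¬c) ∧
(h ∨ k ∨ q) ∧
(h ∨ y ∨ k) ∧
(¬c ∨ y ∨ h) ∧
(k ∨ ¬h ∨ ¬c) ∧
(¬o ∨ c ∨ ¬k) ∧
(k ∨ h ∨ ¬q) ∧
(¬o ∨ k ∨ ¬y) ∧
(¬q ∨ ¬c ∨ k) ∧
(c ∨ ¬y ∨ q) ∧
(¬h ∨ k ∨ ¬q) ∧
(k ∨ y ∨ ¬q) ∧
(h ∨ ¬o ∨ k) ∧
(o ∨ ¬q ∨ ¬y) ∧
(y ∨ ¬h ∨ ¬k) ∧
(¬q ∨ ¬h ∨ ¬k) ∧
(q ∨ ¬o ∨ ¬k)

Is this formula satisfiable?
Yes

Yes, the formula is satisfiable.

One satisfying assignment is: c=True, h=False, y=True, k=True, q=False, o=False

Verification: With this assignment, all 21 clauses evaluate to true.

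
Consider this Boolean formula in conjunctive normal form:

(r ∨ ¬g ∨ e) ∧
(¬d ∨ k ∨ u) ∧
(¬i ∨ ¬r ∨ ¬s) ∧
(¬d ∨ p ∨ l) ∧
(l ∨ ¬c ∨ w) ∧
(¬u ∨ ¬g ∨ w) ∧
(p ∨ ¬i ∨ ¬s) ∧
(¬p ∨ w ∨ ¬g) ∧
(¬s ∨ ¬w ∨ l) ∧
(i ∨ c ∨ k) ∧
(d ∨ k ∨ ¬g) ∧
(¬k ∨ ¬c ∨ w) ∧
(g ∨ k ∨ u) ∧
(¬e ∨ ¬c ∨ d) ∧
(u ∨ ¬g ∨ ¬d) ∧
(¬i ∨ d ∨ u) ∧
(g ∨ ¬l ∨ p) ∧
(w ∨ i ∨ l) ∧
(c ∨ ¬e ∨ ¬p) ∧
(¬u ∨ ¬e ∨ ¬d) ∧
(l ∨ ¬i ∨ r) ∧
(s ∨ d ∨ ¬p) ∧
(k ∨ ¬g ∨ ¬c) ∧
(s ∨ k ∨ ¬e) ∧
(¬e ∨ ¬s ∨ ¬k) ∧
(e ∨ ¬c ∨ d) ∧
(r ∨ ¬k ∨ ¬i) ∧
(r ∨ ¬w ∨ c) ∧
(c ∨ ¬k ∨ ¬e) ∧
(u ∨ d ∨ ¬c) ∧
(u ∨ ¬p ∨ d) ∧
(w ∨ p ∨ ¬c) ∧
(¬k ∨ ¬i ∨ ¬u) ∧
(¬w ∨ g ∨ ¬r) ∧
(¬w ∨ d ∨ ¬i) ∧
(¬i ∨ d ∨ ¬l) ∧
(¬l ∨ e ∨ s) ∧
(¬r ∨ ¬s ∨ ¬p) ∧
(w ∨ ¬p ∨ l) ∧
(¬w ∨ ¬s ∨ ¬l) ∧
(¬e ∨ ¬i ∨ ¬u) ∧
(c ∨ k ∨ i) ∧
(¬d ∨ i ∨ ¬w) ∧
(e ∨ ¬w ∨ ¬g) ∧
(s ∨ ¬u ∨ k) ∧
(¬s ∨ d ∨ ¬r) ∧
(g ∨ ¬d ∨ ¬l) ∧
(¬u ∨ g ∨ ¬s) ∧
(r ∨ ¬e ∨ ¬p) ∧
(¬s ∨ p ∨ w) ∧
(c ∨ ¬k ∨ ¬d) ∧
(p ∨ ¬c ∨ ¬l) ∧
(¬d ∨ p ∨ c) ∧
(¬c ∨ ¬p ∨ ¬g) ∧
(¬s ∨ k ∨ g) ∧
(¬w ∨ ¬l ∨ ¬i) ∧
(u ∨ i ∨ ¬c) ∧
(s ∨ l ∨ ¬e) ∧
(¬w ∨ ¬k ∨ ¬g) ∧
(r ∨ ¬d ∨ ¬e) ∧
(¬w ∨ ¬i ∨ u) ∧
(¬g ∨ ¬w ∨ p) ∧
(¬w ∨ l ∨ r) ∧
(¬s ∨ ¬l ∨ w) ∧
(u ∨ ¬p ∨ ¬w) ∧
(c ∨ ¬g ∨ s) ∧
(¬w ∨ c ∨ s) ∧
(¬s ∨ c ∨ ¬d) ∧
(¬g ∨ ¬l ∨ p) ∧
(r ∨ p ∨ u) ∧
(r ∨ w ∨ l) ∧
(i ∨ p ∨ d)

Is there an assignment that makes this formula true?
No

No, the formula is not satisfiable.

No assignment of truth values to the variables can make all 72 clauses true simultaneously.

The formula is UNSAT (unsatisfiable).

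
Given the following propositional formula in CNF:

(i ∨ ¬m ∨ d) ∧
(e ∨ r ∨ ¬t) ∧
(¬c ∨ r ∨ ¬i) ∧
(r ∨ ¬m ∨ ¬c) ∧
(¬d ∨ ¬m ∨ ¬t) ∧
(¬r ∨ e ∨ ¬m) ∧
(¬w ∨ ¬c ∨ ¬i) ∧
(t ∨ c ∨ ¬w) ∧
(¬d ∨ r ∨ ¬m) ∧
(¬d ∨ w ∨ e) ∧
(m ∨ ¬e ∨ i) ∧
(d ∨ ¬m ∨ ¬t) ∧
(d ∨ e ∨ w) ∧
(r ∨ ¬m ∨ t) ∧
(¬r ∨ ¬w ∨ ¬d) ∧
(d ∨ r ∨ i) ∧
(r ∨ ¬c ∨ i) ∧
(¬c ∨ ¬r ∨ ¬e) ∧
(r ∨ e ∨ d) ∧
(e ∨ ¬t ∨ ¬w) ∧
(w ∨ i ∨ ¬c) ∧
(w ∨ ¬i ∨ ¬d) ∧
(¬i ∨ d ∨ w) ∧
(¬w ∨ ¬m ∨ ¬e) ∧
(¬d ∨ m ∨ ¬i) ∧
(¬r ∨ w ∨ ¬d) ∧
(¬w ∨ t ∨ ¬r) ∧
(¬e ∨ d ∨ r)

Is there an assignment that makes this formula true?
Yes

Yes, the formula is satisfiable.

One satisfying assignment is: i=True, m=False, r=True, d=False, e=True, t=True, w=True, c=False

Verification: With this assignment, all 28 clauses evaluate to true.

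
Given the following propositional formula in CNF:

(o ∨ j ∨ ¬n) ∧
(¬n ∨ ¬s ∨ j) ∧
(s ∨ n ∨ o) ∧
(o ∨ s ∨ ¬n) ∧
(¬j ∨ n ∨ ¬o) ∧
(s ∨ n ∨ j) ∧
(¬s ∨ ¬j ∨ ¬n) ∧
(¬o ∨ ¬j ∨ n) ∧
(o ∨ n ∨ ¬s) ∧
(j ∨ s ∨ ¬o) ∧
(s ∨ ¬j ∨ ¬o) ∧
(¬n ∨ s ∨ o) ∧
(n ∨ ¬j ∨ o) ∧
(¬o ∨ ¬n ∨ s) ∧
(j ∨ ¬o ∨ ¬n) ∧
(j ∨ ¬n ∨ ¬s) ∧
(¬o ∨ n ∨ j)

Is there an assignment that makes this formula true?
No

No, the formula is not satisfiable.

No assignment of truth values to the variables can make all 17 clauses true simultaneously.

The formula is UNSAT (unsatisfiable).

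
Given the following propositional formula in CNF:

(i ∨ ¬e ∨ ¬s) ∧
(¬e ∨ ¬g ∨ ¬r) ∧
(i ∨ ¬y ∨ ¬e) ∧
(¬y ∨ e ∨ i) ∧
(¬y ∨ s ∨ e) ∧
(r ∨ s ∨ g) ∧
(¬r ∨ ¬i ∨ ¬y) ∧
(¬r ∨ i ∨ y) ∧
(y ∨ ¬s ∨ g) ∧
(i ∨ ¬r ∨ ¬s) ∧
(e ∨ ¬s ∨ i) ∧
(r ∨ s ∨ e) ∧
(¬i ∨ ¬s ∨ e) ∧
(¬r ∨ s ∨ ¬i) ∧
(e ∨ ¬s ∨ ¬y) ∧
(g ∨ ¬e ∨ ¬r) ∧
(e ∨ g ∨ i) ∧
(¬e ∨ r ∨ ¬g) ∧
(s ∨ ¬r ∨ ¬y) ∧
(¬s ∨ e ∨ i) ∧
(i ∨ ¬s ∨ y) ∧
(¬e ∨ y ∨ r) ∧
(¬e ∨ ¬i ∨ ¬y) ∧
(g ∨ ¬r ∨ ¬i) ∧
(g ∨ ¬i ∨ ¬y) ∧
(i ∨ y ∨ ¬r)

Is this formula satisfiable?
No

No, the formula is not satisfiable.

No assignment of truth values to the variables can make all 26 clauses true simultaneously.

The formula is UNSAT (unsatisfiable).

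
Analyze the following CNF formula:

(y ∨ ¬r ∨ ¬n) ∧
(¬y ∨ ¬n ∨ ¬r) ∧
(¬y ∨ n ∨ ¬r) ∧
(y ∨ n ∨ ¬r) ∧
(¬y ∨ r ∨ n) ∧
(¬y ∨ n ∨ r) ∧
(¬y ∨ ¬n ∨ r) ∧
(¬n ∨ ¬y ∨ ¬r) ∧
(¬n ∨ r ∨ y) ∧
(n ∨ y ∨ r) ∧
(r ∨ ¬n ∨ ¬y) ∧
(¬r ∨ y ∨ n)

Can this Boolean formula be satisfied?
No

No, the formula is not satisfiable.

No assignment of truth values to the variables can make all 12 clauses true simultaneously.

The formula is UNSAT (unsatisfiable).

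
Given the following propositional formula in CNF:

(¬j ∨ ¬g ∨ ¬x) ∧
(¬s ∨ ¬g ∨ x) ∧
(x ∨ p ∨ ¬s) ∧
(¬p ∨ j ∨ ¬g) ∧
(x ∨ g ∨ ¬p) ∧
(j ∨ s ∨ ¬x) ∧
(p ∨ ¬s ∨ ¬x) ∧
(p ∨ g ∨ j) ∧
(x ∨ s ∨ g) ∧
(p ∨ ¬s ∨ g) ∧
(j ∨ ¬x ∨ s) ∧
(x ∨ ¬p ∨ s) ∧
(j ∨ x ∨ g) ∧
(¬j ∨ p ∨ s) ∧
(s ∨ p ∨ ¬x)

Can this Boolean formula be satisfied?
Yes

Yes, the formula is satisfiable.

One satisfying assignment is: x=True, s=False, j=True, g=False, p=True

Verification: With this assignment, all 15 clauses evaluate to true.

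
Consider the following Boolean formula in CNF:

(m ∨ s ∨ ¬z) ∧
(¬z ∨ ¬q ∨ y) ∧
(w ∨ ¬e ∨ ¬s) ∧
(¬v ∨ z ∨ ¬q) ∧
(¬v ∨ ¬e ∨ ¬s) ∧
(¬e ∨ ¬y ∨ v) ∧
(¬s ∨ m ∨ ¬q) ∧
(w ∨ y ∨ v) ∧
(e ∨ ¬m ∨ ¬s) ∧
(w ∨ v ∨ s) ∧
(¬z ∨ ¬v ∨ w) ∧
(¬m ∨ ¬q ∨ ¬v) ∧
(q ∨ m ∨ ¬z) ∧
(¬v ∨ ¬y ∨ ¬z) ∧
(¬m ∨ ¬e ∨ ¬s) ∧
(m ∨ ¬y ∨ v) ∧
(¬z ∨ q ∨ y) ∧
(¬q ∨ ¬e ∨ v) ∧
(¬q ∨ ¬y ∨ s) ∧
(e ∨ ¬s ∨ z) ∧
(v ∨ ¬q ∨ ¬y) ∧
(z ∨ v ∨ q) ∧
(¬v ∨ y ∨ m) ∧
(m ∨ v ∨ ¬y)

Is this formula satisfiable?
Yes

Yes, the formula is satisfiable.

One satisfying assignment is: v=True, z=False, e=False, y=False, s=False, m=True, w=False, q=False

Verification: With this assignment, all 24 clauses evaluate to true.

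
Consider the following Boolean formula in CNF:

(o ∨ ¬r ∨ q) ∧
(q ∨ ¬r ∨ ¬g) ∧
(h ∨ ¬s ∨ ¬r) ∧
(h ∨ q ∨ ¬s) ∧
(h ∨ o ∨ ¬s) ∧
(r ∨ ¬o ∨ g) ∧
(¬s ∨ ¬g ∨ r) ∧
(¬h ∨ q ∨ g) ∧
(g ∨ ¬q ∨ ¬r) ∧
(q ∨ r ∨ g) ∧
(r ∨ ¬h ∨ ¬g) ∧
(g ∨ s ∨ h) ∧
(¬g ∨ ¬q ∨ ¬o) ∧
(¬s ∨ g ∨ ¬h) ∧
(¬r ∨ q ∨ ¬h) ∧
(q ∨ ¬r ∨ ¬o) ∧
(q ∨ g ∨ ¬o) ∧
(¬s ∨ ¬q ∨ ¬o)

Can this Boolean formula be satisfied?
Yes

Yes, the formula is satisfiable.

One satisfying assignment is: h=False, q=False, s=False, g=True, o=False, r=False

Verification: With this assignment, all 18 clauses evaluate to true.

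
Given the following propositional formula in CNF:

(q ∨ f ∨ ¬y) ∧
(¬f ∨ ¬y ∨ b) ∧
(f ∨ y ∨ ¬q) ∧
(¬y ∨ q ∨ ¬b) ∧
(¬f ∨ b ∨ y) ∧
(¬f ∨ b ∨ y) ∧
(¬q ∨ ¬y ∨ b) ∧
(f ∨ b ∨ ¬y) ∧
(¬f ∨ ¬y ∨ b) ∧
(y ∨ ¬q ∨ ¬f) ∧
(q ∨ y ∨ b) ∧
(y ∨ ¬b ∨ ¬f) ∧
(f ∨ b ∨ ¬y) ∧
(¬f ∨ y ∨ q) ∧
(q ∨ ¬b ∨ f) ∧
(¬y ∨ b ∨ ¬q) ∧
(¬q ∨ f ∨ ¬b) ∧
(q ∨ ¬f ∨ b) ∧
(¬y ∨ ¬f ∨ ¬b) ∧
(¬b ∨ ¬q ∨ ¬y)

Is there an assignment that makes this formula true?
No

No, the formula is not satisfiable.

No assignment of truth values to the variables can make all 20 clauses true simultaneously.

The formula is UNSAT (unsatisfiable).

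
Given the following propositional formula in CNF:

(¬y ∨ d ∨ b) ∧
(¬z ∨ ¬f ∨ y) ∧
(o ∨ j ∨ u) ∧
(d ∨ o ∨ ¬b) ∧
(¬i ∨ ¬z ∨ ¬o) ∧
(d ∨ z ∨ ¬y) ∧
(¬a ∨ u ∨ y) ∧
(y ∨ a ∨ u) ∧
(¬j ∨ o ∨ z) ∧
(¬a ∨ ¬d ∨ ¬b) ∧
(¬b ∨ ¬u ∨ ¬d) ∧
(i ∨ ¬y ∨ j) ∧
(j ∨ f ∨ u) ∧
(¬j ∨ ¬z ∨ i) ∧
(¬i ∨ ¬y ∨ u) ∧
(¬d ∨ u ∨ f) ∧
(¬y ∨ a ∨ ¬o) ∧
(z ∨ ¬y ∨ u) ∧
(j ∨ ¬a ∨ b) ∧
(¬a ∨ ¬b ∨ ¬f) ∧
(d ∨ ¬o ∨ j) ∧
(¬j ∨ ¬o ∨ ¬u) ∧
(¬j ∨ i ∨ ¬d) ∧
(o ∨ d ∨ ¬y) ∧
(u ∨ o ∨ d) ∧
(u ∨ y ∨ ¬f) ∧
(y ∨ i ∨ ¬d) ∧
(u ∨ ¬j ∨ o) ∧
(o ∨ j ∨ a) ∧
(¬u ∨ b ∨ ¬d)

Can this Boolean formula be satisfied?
Yes

Yes, the formula is satisfiable.

One satisfying assignment is: a=True, j=True, z=True, i=True, f=False, b=False, d=False, u=True, o=False, y=False

Verification: With this assignment, all 30 clauses evaluate to true.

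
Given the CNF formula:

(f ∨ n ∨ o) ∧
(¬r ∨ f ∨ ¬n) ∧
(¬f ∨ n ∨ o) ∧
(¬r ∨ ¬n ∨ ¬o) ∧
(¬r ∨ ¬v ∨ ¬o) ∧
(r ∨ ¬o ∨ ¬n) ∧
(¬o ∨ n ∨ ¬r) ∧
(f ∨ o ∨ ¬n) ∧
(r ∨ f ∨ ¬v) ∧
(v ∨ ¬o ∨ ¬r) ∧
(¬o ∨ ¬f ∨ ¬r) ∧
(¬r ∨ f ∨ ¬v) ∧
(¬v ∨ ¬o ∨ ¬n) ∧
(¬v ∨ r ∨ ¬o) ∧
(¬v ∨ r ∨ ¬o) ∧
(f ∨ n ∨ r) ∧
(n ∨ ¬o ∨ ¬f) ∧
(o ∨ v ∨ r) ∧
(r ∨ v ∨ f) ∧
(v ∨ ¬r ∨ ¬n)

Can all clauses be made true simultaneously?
Yes

Yes, the formula is satisfiable.

One satisfying assignment is: o=False, r=False, v=True, f=True, n=True

Verification: With this assignment, all 20 clauses evaluate to true.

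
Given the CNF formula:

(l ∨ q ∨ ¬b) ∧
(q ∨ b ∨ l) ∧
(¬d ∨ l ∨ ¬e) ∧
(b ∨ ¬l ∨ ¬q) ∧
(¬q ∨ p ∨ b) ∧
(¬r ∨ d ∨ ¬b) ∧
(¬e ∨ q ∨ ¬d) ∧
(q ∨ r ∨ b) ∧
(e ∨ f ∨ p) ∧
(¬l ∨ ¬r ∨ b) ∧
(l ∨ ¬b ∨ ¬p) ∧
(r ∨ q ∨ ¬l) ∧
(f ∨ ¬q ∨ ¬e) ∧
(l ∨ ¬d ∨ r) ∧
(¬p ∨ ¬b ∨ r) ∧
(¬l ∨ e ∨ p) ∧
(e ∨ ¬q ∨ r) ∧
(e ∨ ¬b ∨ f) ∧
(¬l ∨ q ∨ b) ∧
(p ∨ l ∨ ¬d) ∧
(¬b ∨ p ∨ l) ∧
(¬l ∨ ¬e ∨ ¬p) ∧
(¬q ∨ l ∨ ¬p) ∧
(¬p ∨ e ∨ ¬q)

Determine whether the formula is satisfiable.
Yes

Yes, the formula is satisfiable.

One satisfying assignment is: q=True, b=True, e=True, p=False, d=True, l=True, f=True, r=True

Verification: With this assignment, all 24 clauses evaluate to true.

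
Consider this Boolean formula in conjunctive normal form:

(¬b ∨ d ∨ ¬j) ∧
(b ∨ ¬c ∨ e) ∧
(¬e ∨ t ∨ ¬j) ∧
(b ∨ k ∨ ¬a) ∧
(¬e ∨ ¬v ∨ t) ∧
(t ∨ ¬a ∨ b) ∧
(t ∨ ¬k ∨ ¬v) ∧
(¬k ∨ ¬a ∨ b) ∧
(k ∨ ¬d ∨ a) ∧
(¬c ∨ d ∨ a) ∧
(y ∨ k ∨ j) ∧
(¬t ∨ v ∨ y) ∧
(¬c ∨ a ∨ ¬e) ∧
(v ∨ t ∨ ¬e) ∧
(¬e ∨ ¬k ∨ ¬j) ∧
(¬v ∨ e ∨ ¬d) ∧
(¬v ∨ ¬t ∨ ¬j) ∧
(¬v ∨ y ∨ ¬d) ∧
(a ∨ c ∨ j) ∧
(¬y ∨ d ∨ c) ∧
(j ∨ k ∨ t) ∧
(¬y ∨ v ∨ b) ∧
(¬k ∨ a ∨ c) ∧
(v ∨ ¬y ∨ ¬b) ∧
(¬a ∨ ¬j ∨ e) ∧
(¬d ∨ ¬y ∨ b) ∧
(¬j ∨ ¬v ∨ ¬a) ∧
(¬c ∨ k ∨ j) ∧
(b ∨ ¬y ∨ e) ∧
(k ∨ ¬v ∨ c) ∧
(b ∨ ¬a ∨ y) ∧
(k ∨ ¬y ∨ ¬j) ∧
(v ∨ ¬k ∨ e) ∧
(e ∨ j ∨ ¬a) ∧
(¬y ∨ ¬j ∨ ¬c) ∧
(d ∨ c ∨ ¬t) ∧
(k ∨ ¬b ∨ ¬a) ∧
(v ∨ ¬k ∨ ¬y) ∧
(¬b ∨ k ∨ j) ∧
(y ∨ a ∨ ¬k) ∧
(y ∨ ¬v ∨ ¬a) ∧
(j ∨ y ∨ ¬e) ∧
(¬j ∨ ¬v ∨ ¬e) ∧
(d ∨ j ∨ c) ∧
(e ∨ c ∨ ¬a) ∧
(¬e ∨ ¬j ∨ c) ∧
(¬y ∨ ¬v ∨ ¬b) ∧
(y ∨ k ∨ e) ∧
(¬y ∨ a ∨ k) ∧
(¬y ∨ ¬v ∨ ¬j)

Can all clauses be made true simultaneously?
No

No, the formula is not satisfiable.

No assignment of truth values to the variables can make all 50 clauses true simultaneously.

The formula is UNSAT (unsatisfiable).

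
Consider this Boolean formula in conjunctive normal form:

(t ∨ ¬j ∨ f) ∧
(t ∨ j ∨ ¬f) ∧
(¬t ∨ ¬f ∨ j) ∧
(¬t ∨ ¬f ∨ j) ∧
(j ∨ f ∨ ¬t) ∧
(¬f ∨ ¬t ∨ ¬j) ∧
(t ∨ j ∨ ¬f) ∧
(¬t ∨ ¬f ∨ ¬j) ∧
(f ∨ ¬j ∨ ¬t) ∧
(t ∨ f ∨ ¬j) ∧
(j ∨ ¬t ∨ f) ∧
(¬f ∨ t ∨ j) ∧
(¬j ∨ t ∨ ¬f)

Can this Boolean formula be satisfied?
Yes

Yes, the formula is satisfiable.

One satisfying assignment is: j=False, f=False, t=False

Verification: With this assignment, all 13 clauses evaluate to true.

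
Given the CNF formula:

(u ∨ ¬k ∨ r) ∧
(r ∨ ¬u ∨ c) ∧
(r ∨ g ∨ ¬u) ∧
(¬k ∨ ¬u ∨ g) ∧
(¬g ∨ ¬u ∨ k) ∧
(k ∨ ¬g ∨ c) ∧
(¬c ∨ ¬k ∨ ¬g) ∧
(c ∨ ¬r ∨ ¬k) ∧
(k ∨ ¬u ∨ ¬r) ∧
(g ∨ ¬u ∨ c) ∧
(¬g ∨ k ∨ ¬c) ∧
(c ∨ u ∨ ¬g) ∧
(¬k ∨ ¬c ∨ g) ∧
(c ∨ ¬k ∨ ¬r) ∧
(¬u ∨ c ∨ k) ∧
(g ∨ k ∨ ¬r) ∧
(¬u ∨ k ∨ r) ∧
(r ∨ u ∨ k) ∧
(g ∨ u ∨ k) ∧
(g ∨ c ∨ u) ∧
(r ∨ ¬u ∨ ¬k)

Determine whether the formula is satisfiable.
No

No, the formula is not satisfiable.

No assignment of truth values to the variables can make all 21 clauses true simultaneously.

The formula is UNSAT (unsatisfiable).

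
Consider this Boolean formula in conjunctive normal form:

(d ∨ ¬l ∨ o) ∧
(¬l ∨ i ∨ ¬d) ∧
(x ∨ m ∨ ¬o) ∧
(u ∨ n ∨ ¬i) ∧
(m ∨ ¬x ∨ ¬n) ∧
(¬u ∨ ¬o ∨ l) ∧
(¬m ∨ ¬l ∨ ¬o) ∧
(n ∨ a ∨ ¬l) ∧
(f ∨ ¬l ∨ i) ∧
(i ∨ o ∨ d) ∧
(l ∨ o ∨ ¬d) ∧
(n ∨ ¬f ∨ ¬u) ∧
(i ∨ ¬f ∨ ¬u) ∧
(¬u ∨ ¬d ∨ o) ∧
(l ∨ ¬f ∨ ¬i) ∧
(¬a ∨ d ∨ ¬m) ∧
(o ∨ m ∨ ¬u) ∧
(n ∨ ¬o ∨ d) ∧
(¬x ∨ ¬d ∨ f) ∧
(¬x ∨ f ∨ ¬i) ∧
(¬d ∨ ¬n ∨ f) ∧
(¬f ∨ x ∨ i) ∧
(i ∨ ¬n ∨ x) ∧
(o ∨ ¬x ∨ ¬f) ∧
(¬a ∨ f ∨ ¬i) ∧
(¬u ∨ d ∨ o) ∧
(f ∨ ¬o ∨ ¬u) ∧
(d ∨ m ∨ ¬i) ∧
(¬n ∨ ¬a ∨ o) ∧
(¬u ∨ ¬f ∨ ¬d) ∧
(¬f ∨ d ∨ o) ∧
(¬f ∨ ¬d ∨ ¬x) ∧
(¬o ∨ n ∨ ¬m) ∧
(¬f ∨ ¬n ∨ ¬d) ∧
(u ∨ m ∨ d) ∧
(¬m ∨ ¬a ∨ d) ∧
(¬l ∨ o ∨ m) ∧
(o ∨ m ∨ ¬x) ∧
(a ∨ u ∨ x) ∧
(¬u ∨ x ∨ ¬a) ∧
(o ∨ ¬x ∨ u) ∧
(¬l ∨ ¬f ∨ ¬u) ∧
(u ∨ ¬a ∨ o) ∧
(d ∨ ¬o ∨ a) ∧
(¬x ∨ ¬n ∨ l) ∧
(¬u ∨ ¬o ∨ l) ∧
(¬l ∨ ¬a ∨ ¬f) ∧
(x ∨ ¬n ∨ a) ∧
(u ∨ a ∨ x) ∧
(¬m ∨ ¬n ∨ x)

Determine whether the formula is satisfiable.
No

No, the formula is not satisfiable.

No assignment of truth values to the variables can make all 50 clauses true simultaneously.

The formula is UNSAT (unsatisfiable).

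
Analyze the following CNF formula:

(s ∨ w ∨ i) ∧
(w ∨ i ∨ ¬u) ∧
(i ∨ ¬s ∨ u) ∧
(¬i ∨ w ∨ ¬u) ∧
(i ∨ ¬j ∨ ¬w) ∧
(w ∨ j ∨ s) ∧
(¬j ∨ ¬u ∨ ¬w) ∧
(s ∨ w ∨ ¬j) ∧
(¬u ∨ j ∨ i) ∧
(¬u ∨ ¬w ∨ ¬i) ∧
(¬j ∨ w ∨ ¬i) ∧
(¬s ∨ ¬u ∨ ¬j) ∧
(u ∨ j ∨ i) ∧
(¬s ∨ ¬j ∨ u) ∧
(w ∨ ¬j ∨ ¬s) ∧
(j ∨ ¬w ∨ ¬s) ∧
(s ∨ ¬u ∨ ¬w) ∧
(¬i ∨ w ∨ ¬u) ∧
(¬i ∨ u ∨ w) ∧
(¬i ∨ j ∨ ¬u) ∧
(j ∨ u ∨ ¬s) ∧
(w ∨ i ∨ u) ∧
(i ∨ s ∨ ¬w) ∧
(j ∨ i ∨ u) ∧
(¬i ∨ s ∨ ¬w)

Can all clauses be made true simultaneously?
No

No, the formula is not satisfiable.

No assignment of truth values to the variables can make all 25 clauses true simultaneously.

The formula is UNSAT (unsatisfiable).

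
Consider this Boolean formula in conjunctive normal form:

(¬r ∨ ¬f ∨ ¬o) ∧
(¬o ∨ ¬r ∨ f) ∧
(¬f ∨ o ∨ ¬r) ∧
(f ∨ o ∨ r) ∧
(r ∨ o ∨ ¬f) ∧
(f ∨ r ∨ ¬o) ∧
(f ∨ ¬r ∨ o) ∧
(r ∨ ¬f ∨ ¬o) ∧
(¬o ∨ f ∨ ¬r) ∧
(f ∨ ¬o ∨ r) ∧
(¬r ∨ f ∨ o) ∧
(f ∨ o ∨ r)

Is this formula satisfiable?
No

No, the formula is not satisfiable.

No assignment of truth values to the variables can make all 12 clauses true simultaneously.

The formula is UNSAT (unsatisfiable).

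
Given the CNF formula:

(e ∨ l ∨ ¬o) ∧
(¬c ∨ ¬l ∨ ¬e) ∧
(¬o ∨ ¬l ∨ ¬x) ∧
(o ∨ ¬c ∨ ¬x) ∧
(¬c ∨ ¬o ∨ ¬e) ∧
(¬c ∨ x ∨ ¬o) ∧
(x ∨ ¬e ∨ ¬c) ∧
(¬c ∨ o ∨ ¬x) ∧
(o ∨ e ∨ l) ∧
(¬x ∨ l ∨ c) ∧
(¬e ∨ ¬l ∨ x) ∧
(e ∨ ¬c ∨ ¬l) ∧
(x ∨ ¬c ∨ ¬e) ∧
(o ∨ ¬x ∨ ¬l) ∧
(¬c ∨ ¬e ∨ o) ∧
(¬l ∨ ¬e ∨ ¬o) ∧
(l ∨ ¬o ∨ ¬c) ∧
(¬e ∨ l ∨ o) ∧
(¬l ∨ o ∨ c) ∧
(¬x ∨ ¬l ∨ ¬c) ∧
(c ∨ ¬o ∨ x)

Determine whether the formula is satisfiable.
No

No, the formula is not satisfiable.

No assignment of truth values to the variables can make all 21 clauses true simultaneously.

The formula is UNSAT (unsatisfiable).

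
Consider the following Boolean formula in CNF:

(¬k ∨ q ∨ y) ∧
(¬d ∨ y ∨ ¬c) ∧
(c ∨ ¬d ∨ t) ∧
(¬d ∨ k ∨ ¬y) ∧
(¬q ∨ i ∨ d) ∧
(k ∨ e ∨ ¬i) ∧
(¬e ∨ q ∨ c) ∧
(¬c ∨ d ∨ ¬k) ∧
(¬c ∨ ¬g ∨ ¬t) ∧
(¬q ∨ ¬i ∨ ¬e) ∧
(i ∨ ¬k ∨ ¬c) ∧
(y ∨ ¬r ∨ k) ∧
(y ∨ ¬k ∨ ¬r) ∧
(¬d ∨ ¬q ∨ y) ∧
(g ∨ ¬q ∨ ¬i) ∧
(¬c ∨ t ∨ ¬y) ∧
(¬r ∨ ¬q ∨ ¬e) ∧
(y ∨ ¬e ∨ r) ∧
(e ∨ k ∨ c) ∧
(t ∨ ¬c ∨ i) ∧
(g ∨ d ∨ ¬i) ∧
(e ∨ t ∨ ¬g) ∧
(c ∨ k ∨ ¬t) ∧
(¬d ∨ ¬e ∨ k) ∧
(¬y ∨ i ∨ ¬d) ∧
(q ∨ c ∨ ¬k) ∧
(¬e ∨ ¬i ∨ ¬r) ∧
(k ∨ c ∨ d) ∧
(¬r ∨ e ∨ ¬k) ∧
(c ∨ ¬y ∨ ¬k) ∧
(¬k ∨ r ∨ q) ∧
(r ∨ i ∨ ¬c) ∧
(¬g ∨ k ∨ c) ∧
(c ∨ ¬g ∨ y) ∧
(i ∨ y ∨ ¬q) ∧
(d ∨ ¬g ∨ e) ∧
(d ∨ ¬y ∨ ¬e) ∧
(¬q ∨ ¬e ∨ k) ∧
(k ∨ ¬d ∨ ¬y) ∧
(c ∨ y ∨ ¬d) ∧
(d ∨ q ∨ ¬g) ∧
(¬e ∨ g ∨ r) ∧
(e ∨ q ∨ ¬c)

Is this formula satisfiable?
No

No, the formula is not satisfiable.

No assignment of truth values to the variables can make all 43 clauses true simultaneously.

The formula is UNSAT (unsatisfiable).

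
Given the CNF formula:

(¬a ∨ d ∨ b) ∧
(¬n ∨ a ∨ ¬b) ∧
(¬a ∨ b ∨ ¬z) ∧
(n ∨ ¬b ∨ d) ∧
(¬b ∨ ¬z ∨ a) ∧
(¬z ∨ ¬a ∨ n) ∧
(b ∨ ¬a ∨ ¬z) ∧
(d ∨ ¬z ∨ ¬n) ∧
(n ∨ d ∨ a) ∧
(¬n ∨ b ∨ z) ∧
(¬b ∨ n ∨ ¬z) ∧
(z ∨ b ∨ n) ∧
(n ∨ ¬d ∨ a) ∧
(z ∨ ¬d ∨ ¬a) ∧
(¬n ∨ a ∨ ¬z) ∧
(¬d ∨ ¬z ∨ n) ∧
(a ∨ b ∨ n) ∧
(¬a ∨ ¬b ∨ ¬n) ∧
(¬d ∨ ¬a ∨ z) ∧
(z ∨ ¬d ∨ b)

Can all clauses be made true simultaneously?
No

No, the formula is not satisfiable.

No assignment of truth values to the variables can make all 20 clauses true simultaneously.

The formula is UNSAT (unsatisfiable).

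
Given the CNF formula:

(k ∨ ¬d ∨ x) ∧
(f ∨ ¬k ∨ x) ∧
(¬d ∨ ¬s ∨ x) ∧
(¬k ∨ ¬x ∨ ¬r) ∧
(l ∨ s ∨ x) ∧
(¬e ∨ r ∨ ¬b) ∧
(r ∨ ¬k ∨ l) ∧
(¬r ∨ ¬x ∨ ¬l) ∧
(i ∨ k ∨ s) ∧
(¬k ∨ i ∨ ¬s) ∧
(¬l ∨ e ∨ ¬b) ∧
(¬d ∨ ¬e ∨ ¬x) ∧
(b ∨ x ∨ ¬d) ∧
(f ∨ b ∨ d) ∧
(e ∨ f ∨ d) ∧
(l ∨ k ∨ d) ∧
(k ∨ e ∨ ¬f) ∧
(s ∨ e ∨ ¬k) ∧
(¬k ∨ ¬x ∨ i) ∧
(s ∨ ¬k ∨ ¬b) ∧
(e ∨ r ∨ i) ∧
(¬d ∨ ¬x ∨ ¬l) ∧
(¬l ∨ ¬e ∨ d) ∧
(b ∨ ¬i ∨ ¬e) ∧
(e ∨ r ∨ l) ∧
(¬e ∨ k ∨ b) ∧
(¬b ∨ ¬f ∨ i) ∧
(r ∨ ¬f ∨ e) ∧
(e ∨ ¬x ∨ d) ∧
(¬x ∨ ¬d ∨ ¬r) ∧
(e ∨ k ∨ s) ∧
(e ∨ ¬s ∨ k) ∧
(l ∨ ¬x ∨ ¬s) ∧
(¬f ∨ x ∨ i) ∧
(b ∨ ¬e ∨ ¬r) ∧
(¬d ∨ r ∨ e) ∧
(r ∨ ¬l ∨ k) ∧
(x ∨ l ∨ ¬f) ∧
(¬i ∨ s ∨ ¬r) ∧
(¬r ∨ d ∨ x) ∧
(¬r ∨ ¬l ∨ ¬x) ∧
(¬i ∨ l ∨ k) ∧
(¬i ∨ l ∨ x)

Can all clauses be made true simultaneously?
No

No, the formula is not satisfiable.

No assignment of truth values to the variables can make all 43 clauses true simultaneously.

The formula is UNSAT (unsatisfiable).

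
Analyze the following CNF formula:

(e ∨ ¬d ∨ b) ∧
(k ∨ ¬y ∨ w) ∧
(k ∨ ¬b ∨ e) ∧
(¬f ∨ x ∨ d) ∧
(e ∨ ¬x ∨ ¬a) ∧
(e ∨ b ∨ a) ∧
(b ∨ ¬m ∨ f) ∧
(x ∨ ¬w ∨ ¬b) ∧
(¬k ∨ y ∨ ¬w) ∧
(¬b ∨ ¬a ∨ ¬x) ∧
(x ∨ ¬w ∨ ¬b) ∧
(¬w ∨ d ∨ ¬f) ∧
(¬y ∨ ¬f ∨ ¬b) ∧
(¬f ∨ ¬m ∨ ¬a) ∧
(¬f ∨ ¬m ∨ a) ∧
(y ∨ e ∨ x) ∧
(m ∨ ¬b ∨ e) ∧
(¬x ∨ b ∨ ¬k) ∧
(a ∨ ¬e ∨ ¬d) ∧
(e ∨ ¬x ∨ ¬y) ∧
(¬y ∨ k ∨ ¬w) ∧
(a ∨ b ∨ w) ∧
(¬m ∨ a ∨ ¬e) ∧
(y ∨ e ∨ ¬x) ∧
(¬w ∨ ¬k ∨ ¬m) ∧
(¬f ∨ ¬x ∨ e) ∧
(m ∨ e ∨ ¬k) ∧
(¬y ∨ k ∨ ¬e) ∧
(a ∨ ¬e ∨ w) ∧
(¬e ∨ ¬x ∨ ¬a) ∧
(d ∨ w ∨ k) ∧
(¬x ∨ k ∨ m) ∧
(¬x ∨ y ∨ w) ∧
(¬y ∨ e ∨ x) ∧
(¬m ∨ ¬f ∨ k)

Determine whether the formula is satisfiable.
Yes

Yes, the formula is satisfiable.

One satisfying assignment is: x=False, w=True, e=True, f=False, k=False, y=False, d=False, m=False, b=False, a=False

Verification: With this assignment, all 35 clauses evaluate to true.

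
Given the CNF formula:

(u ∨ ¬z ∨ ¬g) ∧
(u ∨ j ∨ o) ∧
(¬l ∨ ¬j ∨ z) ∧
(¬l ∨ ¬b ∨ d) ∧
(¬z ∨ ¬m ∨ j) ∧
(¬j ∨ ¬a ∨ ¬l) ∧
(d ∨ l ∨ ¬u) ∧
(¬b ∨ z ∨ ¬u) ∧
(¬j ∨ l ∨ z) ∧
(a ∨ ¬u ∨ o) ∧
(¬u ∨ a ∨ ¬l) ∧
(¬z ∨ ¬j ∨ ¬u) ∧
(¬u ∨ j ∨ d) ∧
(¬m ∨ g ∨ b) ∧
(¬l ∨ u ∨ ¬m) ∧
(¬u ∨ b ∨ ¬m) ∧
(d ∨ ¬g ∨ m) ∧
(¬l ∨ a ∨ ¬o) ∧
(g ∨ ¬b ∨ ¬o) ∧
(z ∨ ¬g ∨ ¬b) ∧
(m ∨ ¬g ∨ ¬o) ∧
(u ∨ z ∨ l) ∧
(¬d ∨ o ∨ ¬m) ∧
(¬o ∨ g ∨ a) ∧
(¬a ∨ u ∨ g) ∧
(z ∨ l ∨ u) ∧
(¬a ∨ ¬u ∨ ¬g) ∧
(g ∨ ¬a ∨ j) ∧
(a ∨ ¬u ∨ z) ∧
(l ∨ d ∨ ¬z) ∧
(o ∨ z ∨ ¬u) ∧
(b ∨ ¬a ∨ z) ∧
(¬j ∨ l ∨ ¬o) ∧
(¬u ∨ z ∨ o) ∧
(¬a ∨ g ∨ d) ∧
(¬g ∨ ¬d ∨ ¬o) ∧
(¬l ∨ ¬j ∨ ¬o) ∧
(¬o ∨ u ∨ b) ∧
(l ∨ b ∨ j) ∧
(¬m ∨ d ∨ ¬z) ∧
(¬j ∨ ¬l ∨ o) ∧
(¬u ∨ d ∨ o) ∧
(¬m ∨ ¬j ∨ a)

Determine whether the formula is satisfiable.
Yes

Yes, the formula is satisfiable.

One satisfying assignment is: l=False, a=False, g=False, b=False, m=False, u=False, o=False, d=True, z=True, j=True

Verification: With this assignment, all 43 clauses evaluate to true.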